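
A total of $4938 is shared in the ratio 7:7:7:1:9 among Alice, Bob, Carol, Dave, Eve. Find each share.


Total parts = 7 + 7 + 7 + 1 + 9 = 31
Alice: 4938 × 7/31 = 1115.03
Bob: 4938 × 7/31 = 1115.03
Carol: 4938 × 7/31 = 1115.03
Dave: 4938 × 1/31 = 159.29
Eve: 4938 × 9/31 = 1433.61
= Alice: $1115.03, Bob: $1115.03, Carol: $1115.03, Dave: $159.29, Eve: $1433.61

Alice: $1115.03, Bob: $1115.03, Carol: $1115.03, Dave: $159.29, Eve: $1433.61


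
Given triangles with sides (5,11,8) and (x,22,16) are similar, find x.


Scale factor = 22/11 = 2
Missing side = 5 × 2
= 10.0

10.0


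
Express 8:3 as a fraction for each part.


Total parts = 8 + 3 = 11
First part: 8/11 = 8/11
Second part: 3/11 = 3/11
= 8/11 and 3/11

8/11 and 3/11


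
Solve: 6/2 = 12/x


Cross multiply: 6 × x = 2 × 12
6x = 24
x = 24 / 6
= 4.00

4.00


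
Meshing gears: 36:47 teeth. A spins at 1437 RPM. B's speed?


Gear ratio = 36:47 = 36:47
RPM_B = RPM_A × (teeth_A / teeth_B)
= 1437 × (36/47)
= 1100.7 RPM

1100.7 RPM


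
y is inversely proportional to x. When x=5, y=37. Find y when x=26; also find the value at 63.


Inverse proportion: x × y = constant
k = 5 × 37 = 185
At x=26: k/26 = 7.12
At x=63: k/63 = 2.94
= 7.12 and 2.94

7.12 and 2.94


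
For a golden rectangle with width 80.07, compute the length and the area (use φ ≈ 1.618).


φ = (1 + √5) / 2 ≈ 1.618
Length = width × φ = 80.07 × 1.618 = 129.55326
≈ 129.55
Area = width × length = 80.07 × 129.55326 = 10373.3295282 ≈ 10373.33
= Length: 129.55, Area: 10373.33

Length: 129.55, Area: 10373.33


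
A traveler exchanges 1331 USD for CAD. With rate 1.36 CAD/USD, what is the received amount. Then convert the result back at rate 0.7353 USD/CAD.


Amount × rate = 1331 × 1.36 = 1810.16 CAD
Round-trip: 1810.16 × 0.7353 = 1331.01 USD
= 1810.16 CAD, then 1331.01 USD

1810.16 CAD, then 1331.01 USD


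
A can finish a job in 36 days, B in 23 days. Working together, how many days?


Rate of A = 1/36 per day
Rate of B = 1/23 per day
Combined rate = 1/36 + 1/23 = 59/828 ≈ 0.0713 per day
Days = 1 / combined rate = 828/59
≈ 14.03 days

14.03 days


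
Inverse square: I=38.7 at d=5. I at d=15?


I₁d₁² = I₂d₂²
I₂ = I₁ × (d₁/d₂)²
= 38.7 × (5/15)²
= 38.7 × 25/225
= 967.5/225
= 4.3000

4.3000


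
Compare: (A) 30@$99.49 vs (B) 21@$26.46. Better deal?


Deal A: $99.49/30 = $3.3163/unit
Deal B: $26.46/21 = $1.2600/unit
B is cheaper per unit
= Deal B

Deal B


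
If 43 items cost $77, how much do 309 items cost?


Direct proportion: y/x = constant
k = 77/43 ≈ 1.7907
y₂ = k × 309 = 77 × 309 / 43 = 23793/43
≈ 553.33

553.33


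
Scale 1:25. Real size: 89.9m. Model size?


Model size = real / scale
= 89.9 / 25
= 3.5960 m

3.5960 m


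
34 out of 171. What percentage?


Percentage = (part / whole) × 100
= (34 / 171) × 100
≈ 19.88%

19.88%


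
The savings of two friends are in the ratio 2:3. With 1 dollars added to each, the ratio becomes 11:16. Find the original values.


Let A = 2k, B = 3k.
(2k + 1) / (3k + 1) = 11/16
Cross-multiply: 16(2k + 1) = 11(3k + 1)
32k + 16 = 33k + 11
32k - 33k = 11 - 16
-1k = -5
k = -5/-1 = 5
A = 2×5 = 10, B = 3×5 = 15
= A = 10, B = 15

A = 10, B = 15


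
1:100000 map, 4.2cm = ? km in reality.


Real distance = map distance × scale
= 4.2cm × 100000
= 420000 cm = 4200.0 m
= 4.200 km

4.200 km


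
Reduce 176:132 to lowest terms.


GCD(176, 132) = 44
176/44 : 132/44
= 4:3

4:3


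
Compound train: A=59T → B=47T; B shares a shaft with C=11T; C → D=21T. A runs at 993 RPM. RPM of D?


Stage 1: RPM_B = RPM_A × t_A/t_B = 993 × 59/47 = 58587/47 ≈ 1246.53
B and C share a shaft → RPM_C = RPM_B
Stage 2: RPM_D = RPM_C × t_C/t_D = RPM_A × (t_A×t_C)/(t_B×t_D)
Overall ratio = (59×11)/(47×21) = 649/987
RPM_D = 993 × 649/987 = 644457/987
≈ 652.95 RPM

652.95 RPM


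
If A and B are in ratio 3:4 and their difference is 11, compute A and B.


Let A = 3k, B = 4k.
4k - 3k = 11
1k = 11 → k = 11/1 = 11
A = 3×11 = 33, B = 4×11 = 44
= A = 33, B = 44

A = 33, B = 44


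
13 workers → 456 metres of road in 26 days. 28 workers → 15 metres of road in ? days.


Days ∝ work / workers, so d₂ = d₁ × (m₁/m₂) × (w₂/w₁)
Workers factor (inverse): 13/28 ≈ 0.4643
Work factor (direct): 15/456 ≈ 0.0329
d₂ = 26 × 13/28 × 15/456 = (26 × 13 × 15) / (28 × 456) = 5070/12768
≈ 0.40 days

0.40 days


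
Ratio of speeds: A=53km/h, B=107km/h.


Ratio = 53:107
GCD = 1
Simplified = 53:107
Time ratio (same distance) = 107:53
Speed ratio = 53:107

53:107


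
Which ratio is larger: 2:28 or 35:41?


2/28 = 0.0714
35/41 = 0.8537
0.0714 < 0.8537, so 2:28 is less
= 35:41

35:41


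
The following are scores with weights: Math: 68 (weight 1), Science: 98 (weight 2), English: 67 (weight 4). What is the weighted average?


Numerator = 68×1 + 98×2 + 67×4
= 68 + 196 + 268
= 532
Total weight = 7
Weighted avg = 532/7
= 76.00

76.00


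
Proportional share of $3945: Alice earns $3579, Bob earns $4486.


Total income = 3579 + 4486 = $8065
Alice: $3945 × 3579/8065 = $1750.67
Bob: $3945 × 4486/8065 = $2194.33
= Alice: $1750.67, Bob: $2194.33

Alice: $1750.67, Bob: $2194.33


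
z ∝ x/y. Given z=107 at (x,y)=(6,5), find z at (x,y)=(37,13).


z = k·x/y
Solve for k using the known point: k = z·y/x = 107×5/6 = 535/6 ≈ 89.1667
Now evaluate at x=37, y=13:
z = k × 37 / 13 = (535 × 37) / (6 × 13) = 19795/78
≈ 253.7821

253.7821


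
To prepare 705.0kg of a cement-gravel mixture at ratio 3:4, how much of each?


Total parts = 3 + 4 = 7
cement: 705.0 × 3/7 = 302.1kg
gravel: 705.0 × 4/7 = 402.9kg
= 302.1kg and 402.9kg

302.1kg and 402.9kg


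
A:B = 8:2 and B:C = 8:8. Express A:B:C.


Match B: multiply A:B by 8 → 64:16
Multiply B:C by 2 → 16:16
Combined: 64:16:16
GCD = 16
= 4:1:1

4:1:1


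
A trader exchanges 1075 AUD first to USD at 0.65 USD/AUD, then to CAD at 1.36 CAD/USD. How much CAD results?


Step 1: 1075 AUD × 0.65 = 698.75 USD
Step 2: 698.75 USD × 1.36 = 950.30 CAD
Implied rate AUD→CAD = 0.65 × 1.36 = 0.8840
= 950.30 CAD

950.30 CAD


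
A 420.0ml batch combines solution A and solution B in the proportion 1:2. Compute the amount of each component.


Total parts = 1 + 2 = 3
solution A: 420.0 × 1/3 = 140.0ml
solution B: 420.0 × 2/3 = 280.0ml
= 140.0ml and 280.0ml

140.0ml and 280.0ml


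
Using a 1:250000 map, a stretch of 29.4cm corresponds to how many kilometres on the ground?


Real distance = map distance × scale
= 29.4cm × 250000
= 7350000 cm = 73500.0 m
= 73.500 km

73.500 km


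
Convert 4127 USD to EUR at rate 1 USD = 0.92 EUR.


Amount × rate = 4127 × 0.92
= 3796.84 EUR

3796.84 EUR


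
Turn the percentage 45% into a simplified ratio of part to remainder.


45% means 45 parts out of 100; remainder = 55
Part : remainder = 45:55
GCD = 5
= 9:11

9:11


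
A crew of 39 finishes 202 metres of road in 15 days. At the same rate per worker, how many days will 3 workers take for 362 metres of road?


Days ∝ work / workers, so d₂ = d₁ × (m₁/m₂) × (w₂/w₁)
Workers factor (inverse): 39/3 = 13.0000
Work factor (direct): 362/202 ≈ 1.7921
d₂ = 15 × 39/3 × 362/202 = (15 × 39 × 362) / (3 × 202) = 211770/606
≈ 349.46 days

349.46 days


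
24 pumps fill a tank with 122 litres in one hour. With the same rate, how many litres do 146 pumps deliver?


Direct proportion: y/x = constant
k = 122/24 ≈ 5.0833
y₂ = k × 146 = 122 × 146 / 24 = 17812/24
≈ 742.17

742.17


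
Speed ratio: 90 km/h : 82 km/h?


Ratio = 90:82
GCD = 2
Simplified = 45:41
Time ratio (same distance) = 41:45
Speed ratio = 45:41

45:41


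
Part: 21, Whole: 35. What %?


Percentage = (part / whole) × 100
= (21 / 35) × 100
= 60.00%

60.00%


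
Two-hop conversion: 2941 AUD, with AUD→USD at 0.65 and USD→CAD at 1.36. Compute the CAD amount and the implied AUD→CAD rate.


Step 1: 2941 AUD × 0.65 = 1911.65 USD
Step 2: 1911.65 USD × 1.36 = 2599.84 CAD
Implied rate AUD→CAD = 0.65 × 1.36 = 0.8840
= 2599.84 CAD; implied rate 0.8840 CAD/AUD

2599.84 CAD; implied rate 0.8840 CAD/AUD


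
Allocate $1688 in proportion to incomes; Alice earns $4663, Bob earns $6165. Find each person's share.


Total income = 4663 + 6165 = $10828
Alice: $1688 × 4663/10828 = $726.93
Bob: $1688 × 6165/10828 = $961.07
= Alice: $726.93, Bob: $961.07

Alice: $726.93, Bob: $961.07


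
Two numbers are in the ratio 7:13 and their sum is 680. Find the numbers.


Let A = 7k, B = 13k.
7k + 13k = 680
20k = 680 → k = 680/20 = 34
A = 7×34 = 238, B = 13×34 = 442
= A = 238, B = 442

A = 238, B = 442


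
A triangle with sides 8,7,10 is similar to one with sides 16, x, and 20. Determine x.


Scale factor = 16/8 = 2
Missing side = 7 × 2
= 14.0

14.0


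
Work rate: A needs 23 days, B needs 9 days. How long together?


Rate of A = 1/23 per day
Rate of B = 1/9 per day
Combined rate = 1/23 + 1/9 = 32/207 ≈ 0.1546 per day
Days = 1 / combined rate = 207/32
≈ 6.47 days

6.47 days


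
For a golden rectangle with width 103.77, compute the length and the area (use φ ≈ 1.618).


φ = (1 + √5) / 2 ≈ 1.618
Length = width × φ = 103.77 × 1.618 = 167.89986
≈ 167.90
Area = width × length = 103.77 × 167.89986 = 17422.9684722 ≈ 17422.97
= Length: 167.90, Area: 17422.97

Length: 167.90, Area: 17422.97


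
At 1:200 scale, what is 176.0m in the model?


Model size = real / scale
= 176.0 / 200
= 0.8800 m

0.8800 m


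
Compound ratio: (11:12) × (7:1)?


Compound ratio = (11×7) : (12×1)
= 77:12
GCD = 1
= 77:12

77:12


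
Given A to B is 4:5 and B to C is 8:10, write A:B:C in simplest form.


Match B: multiply A:B by 8 → 32:40
Multiply B:C by 5 → 40:50
Combined: 32:40:50
GCD = 2
= 16:20:25

16:20:25


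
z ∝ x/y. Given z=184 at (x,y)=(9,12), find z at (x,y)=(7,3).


z = k·x/y
Solve for k using the known point: k = z·y/x = 184×12/9 = 2208/9 ≈ 245.3333
Now evaluate at x=7, y=3:
z = k × 7 / 3 = (2208 × 7) / (9 × 3) = 15456/27
≈ 572.4444

572.4444


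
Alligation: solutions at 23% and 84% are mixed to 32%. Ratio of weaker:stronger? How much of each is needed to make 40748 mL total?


Let x parts of 23% mix with y parts of 84%.
23x + 84y = 32(x + y)
23x + 84y = 32x + 32y
x(23 - 32) = y(32 - 84)
x/y = (84 - 32)/(32 - 23) = 52/9
Simplify: 52:9
Total parts = 61; one part = 40748/61 = 668.00 mL
23% solution: 52×668.00 = 34736.00 mL
84% solution: 9×668.00 = 6012.00 mL
= ratio 52:9; 34736.00 mL and 6012.00 mL

ratio 52:9; 34736.00 mL and 6012.00 mL


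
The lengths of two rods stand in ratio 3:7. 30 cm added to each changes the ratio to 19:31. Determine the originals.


Let A = 3k, B = 7k.
(3k + 30) / (7k + 30) = 19/31
Cross-multiply: 31(3k + 30) = 19(7k + 30)
93k + 930 = 133k + 570
93k - 133k = 570 - 930
-40k = -360
k = -360/-40 = 9
A = 3×9 = 27, B = 7×9 = 63
= A = 27, B = 63

A = 27, B = 63


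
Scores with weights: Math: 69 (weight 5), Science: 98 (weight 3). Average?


Numerator = 69×5 + 98×3
= 345 + 294
= 639
Total weight = 8
Weighted avg = 639/8
= 79.88

79.88


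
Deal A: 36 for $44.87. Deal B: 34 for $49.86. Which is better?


Deal A: $44.87/36 = $1.2464/unit
Deal B: $49.86/34 = $1.4665/unit
A is cheaper per unit
= Deal A

Deal A


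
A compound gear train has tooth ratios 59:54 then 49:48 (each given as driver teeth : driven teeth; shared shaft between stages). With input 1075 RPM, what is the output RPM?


Stage 1: RPM_B = RPM_A × t_A/t_B = 1075 × 59/54 = 63425/54 ≈ 1174.54
B and C share a shaft → RPM_C = RPM_B
Stage 2: RPM_D = RPM_C × t_C/t_D = RPM_A × (t_A×t_C)/(t_B×t_D)
Overall ratio = (59×49)/(54×48) = 2891/2592
RPM_D = 1075 × 2891/2592 = 3107825/2592
≈ 1199.01 RPM

1199.01 RPM


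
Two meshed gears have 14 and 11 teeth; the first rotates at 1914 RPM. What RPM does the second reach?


Gear ratio = 14:11 = 14:11
RPM_B = RPM_A × (teeth_A / teeth_B)
= 1914 × (14/11)
= 2436.0 RPM

2436.0 RPM


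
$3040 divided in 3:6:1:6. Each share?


Total parts = 3 + 6 + 1 + 6 = 16
Part 1: 3040 × 3/16 = 570.00
Part 2: 3040 × 6/16 = 1140.00
Part 3: 3040 × 1/16 = 190.00
Part 4: 3040 × 6/16 = 1140.00
= Part 1: $570.00, Part 2: $1140.00, Part 3: $190.00, Part 4: $1140.00

Part 1: $570.00, Part 2: $1140.00, Part 3: $190.00, Part 4: $1140.00


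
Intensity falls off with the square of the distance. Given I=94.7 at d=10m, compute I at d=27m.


I₁d₁² = I₂d₂²
I₂ = I₁ × (d₁/d₂)²
= 94.7 × (10/27)²
= 94.7 × 100/729
= 9470/729
≈ 12.9904

12.9904


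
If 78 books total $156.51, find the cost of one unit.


Unit rate = total / quantity
= 156.51 / 78
= $2.01 per unit

$2.01 per unit


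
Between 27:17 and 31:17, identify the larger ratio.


27/17 = 1.5882
31/17 = 1.8235
1.5882 < 1.8235, so 27:17 is less
= 31:17

31:17


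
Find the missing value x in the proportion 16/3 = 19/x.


Cross multiply: 16 × x = 3 × 19
16x = 57
x = 57 / 16
= 3.56

3.56


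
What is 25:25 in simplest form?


GCD(25, 25) = 25
25/25 : 25/25
= 1:1

1:1


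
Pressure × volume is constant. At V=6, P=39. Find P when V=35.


Inverse proportion: x × y = constant
k = 6 × 39 = 234
y₂ = k / 35 = 234 / 35
= 6.69

6.69


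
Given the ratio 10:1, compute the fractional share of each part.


Total parts = 10 + 1 = 11
First part: 10/11 = 10/11
Second part: 1/11 = 1/11
= 10/11 and 1/11

10/11 and 1/11


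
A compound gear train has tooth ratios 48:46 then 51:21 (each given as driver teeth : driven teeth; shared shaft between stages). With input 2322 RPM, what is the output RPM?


Stage 1: RPM_B = RPM_A × t_A/t_B = 2322 × 48/46 = 111456/46 ≈ 2422.96
B and C share a shaft → RPM_C = RPM_B
Stage 2: RPM_D = RPM_C × t_C/t_D = RPM_A × (t_A×t_C)/(t_B×t_D)
Overall ratio = (48×51)/(46×21) = 2448/966
RPM_D = 2322 × 2448/966 = 5684256/966
≈ 5884.32 RPM

5884.32 RPM


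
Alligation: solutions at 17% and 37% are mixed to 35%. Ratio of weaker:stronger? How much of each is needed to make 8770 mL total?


Let x parts of 17% mix with y parts of 37%.
17x + 37y = 35(x + y)
17x + 37y = 35x + 35y
x(17 - 35) = y(35 - 37)
x/y = (37 - 35)/(35 - 17) = 2/18
Simplify: 1:9
Total parts = 10; one part = 8770/10 = 877.00 mL
17% solution: 1×877.00 = 877.00 mL
37% solution: 9×877.00 = 7893.00 mL
= ratio 1:9; 877.00 mL and 7893.00 mL

ratio 1:9; 877.00 mL and 7893.00 mL


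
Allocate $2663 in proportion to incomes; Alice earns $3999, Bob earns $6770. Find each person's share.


Total income = 3999 + 6770 = $10769
Alice: $2663 × 3999/10769 = $988.89
Bob: $2663 × 6770/10769 = $1674.11
= Alice: $988.89, Bob: $1674.11

Alice: $988.89, Bob: $1674.11


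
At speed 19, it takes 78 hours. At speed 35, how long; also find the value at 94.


Inverse proportion: x × y = constant
k = 19 × 78 = 1482
At x=35: k/35 = 42.34
At x=94: k/94 = 15.77
= 42.34 and 15.77

42.34 and 15.77


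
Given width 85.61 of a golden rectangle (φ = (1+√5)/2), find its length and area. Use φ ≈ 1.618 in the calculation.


φ = (1 + √5) / 2 ≈ 1.618
Length = width × φ = 85.61 × 1.618 = 138.51698
≈ 138.52
Area = width × length = 85.61 × 138.51698 = 11858.4386578 ≈ 11858.44
= Length: 138.52, Area: 11858.44

Length: 138.52, Area: 11858.44


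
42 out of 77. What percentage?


Percentage = (part / whole) × 100
= (42 / 77) × 100
≈ 54.55%

54.55%


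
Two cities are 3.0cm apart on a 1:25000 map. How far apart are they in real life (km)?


Real distance = map distance × scale
= 3.0cm × 25000
= 75000 cm = 750.0 m
= 0.750 km

0.750 km


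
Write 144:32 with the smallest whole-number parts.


GCD(144, 32) = 16
144/16 : 32/16
= 9:2

9:2


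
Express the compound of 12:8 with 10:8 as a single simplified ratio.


Compound ratio = (12×10) : (8×8)
= 120:64
GCD = 8
= 15:8

15:8


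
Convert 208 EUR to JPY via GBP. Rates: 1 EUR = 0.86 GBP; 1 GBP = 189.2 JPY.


Step 1: 208 EUR × 0.86 = 178.88 GBP
Step 2: 178.88 GBP × 189.2 = 33844.10 JPY
Implied rate EUR→JPY = 0.86 × 189.2 = 162.7120
= 33844.10 JPY

33844.10 JPY


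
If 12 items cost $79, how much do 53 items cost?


Direct proportion: y/x = constant
k = 79/12 ≈ 6.5833
y₂ = k × 53 = 79 × 53 / 12 = 4187/12
≈ 348.92

348.92


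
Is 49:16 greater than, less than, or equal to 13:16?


49/16 = 3.0625
13/16 = 0.8125
3.0625 > 0.8125, so 49:16 is greater
= greater than

greater than


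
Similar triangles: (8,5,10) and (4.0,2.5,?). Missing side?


Scale factor = 4.0/8 = 0.5
Missing side = 10 × 0.5
= 5.0

5.0


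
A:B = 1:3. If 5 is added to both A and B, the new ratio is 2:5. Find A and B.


Let A = 1k, B = 3k.
(1k + 5) / (3k + 5) = 2/5
Cross-multiply: 5(1k + 5) = 2(3k + 5)
5k + 25 = 6k + 10
5k - 6k = 10 - 25
-1k = -15
k = -15/-1 = 15
A = 1×15 = 15, B = 3×15 = 45
= A = 15, B = 45

A = 15, B = 45


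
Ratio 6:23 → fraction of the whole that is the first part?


Total parts = 6 + 23 = 29
First part: 6/29 = 6/29
= 6/29

6/29


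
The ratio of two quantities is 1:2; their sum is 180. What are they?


Let A = 1k, B = 2k.
1k + 2k = 180
3k = 180 → k = 180/3 = 60
A = 1×60 = 60, B = 2×60 = 120
= A = 60, B = 120

A = 60, B = 120


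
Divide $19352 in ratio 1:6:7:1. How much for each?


Total parts = 1 + 6 + 7 + 1 = 15
Part 1: 19352 × 1/15 = 1290.13
Part 2: 19352 × 6/15 = 7740.80
Part 3: 19352 × 7/15 = 9030.93
Part 4: 19352 × 1/15 = 1290.13
= Part 1: $1290.13, Part 2: $7740.80, Part 3: $9030.93, Part 4: $1290.13

Part 1: $1290.13, Part 2: $7740.80, Part 3: $9030.93, Part 4: $1290.13


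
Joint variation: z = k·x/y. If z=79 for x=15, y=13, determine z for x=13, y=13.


z = k·x/y
Solve for k using the known point: k = z·y/x = 79×13/15 = 1027/15 ≈ 68.4667
Now evaluate at x=13, y=13:
z = k × 13 / 13 = (1027 × 13) / (15 × 13) = 13351/195
≈ 68.4667

68.4667


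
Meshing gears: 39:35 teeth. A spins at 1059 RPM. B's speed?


Gear ratio = 39:35 = 39:35
RPM_B = RPM_A × (teeth_A / teeth_B)
= 1059 × (39/35)
= 1180.0 RPM

1180.0 RPM


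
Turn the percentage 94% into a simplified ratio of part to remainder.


94% means 94 parts out of 100; remainder = 6
Part : remainder = 94:6
GCD = 2
= 47:3

47:3


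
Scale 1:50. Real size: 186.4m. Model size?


Model size = real / scale
= 186.4 / 50
= 3.7280 m

3.7280 m


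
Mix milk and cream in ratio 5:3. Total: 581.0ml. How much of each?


Total parts = 5 + 3 = 8
milk: 581.0 × 5/8 = 363.1ml
cream: 581.0 × 3/8 = 217.9ml
= 363.1ml and 217.9ml

363.1ml and 217.9ml


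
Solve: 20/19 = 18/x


Cross multiply: 20 × x = 19 × 18
20x = 342
x = 342 / 20
= 17.10

17.10


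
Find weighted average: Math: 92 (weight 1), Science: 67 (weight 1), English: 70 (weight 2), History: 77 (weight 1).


Numerator = 92×1 + 67×1 + 70×2 + 77×1
= 92 + 67 + 140 + 77
= 376
Total weight = 5
Weighted avg = 376/5
= 75.20

75.20


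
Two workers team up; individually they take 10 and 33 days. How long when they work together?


Rate of A = 1/10 per day
Rate of B = 1/33 per day
Combined rate = 1/10 + 1/33 = 43/330 ≈ 0.1303 per day
Days = 1 / combined rate = 330/43
≈ 7.67 days

7.67 days


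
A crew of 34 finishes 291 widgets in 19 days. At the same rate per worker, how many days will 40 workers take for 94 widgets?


Days ∝ work / workers, so d₂ = d₁ × (m₁/m₂) × (w₂/w₁)
Workers factor (inverse): 34/40 = 0.8500
Work factor (direct): 94/291 ≈ 0.3230
d₂ = 19 × 34/40 × 94/291 = (19 × 34 × 94) / (40 × 291) = 60724/11640
≈ 5.22 days

5.22 days


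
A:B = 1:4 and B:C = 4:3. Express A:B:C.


Match B: multiply A:B by 4 → 4:16
Multiply B:C by 4 → 16:12
Combined: 4:16:12
GCD = 4
= 1:4:3

1:4:3


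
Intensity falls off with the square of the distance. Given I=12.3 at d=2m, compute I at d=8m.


I₁d₁² = I₂d₂²
I₂ = I₁ × (d₁/d₂)²
= 12.3 × (2/8)²
= 12.3 × 4/64
= 49.2/64
≈ 0.7688

0.7688


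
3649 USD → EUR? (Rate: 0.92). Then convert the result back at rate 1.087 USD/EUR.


Amount × rate = 3649 × 0.92 = 3357.08 EUR
Round-trip: 3357.08 × 1.087 = 3649.15 USD
= 3357.08 EUR, then 3649.15 USD

3357.08 EUR, then 3649.15 USD


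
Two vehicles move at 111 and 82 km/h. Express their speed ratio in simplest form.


Ratio = 111:82
GCD = 1
Simplified = 111:82
Time ratio (same distance) = 82:111
Speed ratio = 111:82

111:82


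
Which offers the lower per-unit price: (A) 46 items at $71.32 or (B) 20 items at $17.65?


Deal A: $71.32/46 = $1.5504/unit
Deal B: $17.65/20 = $0.8825/unit
B is cheaper per unit
= Deal B

Deal B


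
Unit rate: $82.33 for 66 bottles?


Unit rate = total / quantity
= 82.33 / 66
= $1.25 per unit

$1.25 per unit


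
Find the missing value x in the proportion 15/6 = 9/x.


Cross multiply: 15 × x = 6 × 9
15x = 54
x = 54 / 15
= 3.60

3.60


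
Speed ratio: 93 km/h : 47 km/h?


Ratio = 93:47
GCD = 1
Simplified = 93:47
Time ratio (same distance) = 47:93
Speed ratio = 93:47

93:47


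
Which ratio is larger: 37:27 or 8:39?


37/27 = 1.3704
8/39 = 0.2051
1.3704 > 0.2051, so 37:27 is greater
= 37:27

37:27


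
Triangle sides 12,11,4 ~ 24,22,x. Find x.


Scale factor = 24/12 = 2
Missing side = 4 × 2
= 8.0

8.0


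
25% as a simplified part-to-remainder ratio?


25% means 25 parts out of 100; remainder = 75
Part : remainder = 25:75
GCD = 25
= 1:3

1:3


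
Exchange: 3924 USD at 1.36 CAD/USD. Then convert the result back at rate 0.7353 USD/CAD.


Amount × rate = 3924 × 1.36 = 5336.64 CAD
Round-trip: 5336.64 × 0.7353 = 3924.03 USD
= 5336.64 CAD, then 3924.03 USD

5336.64 CAD, then 3924.03 USD


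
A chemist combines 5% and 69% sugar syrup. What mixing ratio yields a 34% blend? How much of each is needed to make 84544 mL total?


Let x parts of 5% mix with y parts of 69%.
5x + 69y = 34(x + y)
5x + 69y = 34x + 34y
x(5 - 34) = y(34 - 69)
x/y = (69 - 34)/(34 - 5) = 35/29
Simplify: 35:29
Total parts = 64; one part = 84544/64 = 1321.00 mL
5% solution: 35×1321.00 = 46235.00 mL
69% solution: 29×1321.00 = 38309.00 mL
= ratio 35:29; 46235.00 mL and 38309.00 mL

ratio 35:29; 46235.00 mL and 38309.00 mL


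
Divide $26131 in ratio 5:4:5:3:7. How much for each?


Total parts = 5 + 4 + 5 + 3 + 7 = 24
Part 1: 26131 × 5/24 = 5443.96
Part 2: 26131 × 4/24 = 4355.17
Part 3: 26131 × 5/24 = 5443.96
Part 4: 26131 × 3/24 = 3266.38
Part 5: 26131 × 7/24 = 7621.54
= Part 1: $5443.96, Part 2: $4355.17, Part 3: $5443.96, Part 4: $3266.38, Part 5: $7621.54

Part 1: $5443.96, Part 2: $4355.17, Part 3: $5443.96, Part 4: $3266.38, Part 5: $7621.54


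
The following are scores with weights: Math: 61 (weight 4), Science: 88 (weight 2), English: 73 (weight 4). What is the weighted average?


Numerator = 61×4 + 88×2 + 73×4
= 244 + 176 + 292
= 712
Total weight = 10
Weighted avg = 712/10
= 71.20

71.20


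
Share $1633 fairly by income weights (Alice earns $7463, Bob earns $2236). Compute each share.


Total income = 7463 + 2236 = $9699
Alice: $1633 × 7463/9699 = $1256.53
Bob: $1633 × 2236/9699 = $376.47
= Alice: $1256.53, Bob: $376.47

Alice: $1256.53, Bob: $376.47


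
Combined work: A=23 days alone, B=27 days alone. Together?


Rate of A = 1/23 per day
Rate of B = 1/27 per day
Combined rate = 1/23 + 1/27 = 50/621 ≈ 0.0805 per day
Days = 1 / combined rate = 621/50
= 12.42 days

12.42 days


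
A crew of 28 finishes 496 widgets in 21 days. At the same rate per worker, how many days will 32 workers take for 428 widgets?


Days ∝ work / workers, so d₂ = d₁ × (m₁/m₂) × (w₂/w₁)
Workers factor (inverse): 28/32 = 0.8750
Work factor (direct): 428/496 ≈ 0.8629
d₂ = 21 × 28/32 × 428/496 = (21 × 28 × 428) / (32 × 496) = 251664/15872
≈ 15.86 days

15.86 days


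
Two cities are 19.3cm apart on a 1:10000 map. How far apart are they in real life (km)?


Real distance = map distance × scale
= 19.3cm × 10000
= 193000 cm = 1930.0 m
= 1.930 km

1.930 km


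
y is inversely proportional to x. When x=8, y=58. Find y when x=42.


Inverse proportion: x × y = constant
k = 8 × 58 = 464
y₂ = k / 42 = 464 / 42
= 11.05

11.05


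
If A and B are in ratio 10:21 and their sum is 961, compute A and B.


Let A = 10k, B = 21k.
10k + 21k = 961
31k = 961 → k = 961/31 = 31
A = 10×31 = 310, B = 21×31 = 651
= A = 310, B = 651

A = 310, B = 651


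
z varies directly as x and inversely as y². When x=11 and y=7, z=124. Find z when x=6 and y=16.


z = k·x/y²
Solve for k using the known point: k = z·y²/x = 124×49/11 = 6076/11 ≈ 552.3636
Now evaluate at x=6, y=16:
z = k × 6 / 256 = (6076 × 6) / (11 × 256) = 36456/2816
≈ 12.9460

12.9460


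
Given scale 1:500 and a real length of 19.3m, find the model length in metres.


Model size = real / scale
= 19.3 / 500
= 0.0386 m

0.0386 m


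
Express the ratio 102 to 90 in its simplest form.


GCD(102, 90) = 6
102/6 : 90/6
= 17:15

17:15


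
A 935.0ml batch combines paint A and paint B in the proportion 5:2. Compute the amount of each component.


Total parts = 5 + 2 = 7
paint A: 935.0 × 5/7 = 667.9ml
paint B: 935.0 × 2/7 = 267.1ml
= 667.9ml and 267.1ml

667.9ml and 267.1ml


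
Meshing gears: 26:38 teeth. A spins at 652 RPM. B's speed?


Gear ratio = 26:38 = 13:19
RPM_B = RPM_A × (teeth_A / teeth_B)
= 652 × (26/38)
= 446.1 RPM

446.1 RPM


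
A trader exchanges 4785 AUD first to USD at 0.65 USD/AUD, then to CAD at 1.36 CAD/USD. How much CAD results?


Step 1: 4785 AUD × 0.65 = 3110.25 USD
Step 2: 3110.25 USD × 1.36 = 4229.94 CAD
Implied rate AUD→CAD = 0.65 × 1.36 = 0.8840
= 4229.94 CAD

4229.94 CAD


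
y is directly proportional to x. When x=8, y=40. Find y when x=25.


Direct proportion: y/x = constant
k = 40/8 = 5.0000
y₂ = k × 25 = 40 × 25 / 8 = 1000/8
= 125.00

125.00


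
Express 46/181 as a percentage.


Percentage = (part / whole) × 100
= (46 / 181) × 100
≈ 25.41%

25.41%


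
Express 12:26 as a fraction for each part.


Total parts = 12 + 26 = 38
First part: 12/38 = 6/19
Second part: 26/38 = 13/19
= 6/19 and 13/19

6/19 and 13/19


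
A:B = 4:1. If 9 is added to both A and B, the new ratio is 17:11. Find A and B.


Let A = 4k, B = 1k.
(4k + 9) / (1k + 9) = 17/11
Cross-multiply: 11(4k + 9) = 17(1k + 9)
44k + 99 = 17k + 153
44k - 17k = 153 - 99
27k = 54
k = 54/27 = 2
A = 4×2 = 8, B = 1×2 = 2
= A = 8, B = 2

A = 8, B = 2


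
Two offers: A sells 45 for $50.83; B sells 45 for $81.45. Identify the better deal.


Deal A: $50.83/45 = $1.1296/unit
Deal B: $81.45/45 = $1.8100/unit
A is cheaper per unit
= Deal A

Deal A


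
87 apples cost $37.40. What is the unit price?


Unit rate = total / quantity
= 37.40 / 87
= $0.43 per unit

$0.43 per unit


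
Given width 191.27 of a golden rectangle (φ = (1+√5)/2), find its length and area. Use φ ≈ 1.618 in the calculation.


φ = (1 + √5) / 2 ≈ 1.618
Length = width × φ = 191.27 × 1.618 = 309.47486
≈ 309.47
Area = width × length = 191.27 × 309.47486 = 59193.2564722 ≈ 59193.26
= Length: 309.47, Area: 59193.26

Length: 309.47, Area: 59193.26


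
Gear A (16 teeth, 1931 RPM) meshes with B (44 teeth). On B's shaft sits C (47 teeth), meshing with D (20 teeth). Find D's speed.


Stage 1: RPM_B = RPM_A × t_A/t_B = 1931 × 16/44 = 30896/44 ≈ 702.18
B and C share a shaft → RPM_C = RPM_B
Stage 2: RPM_D = RPM_C × t_C/t_D = RPM_A × (t_A×t_C)/(t_B×t_D)
Overall ratio = (16×47)/(44×20) = 752/880
RPM_D = 1931 × 752/880 = 1452112/880
≈ 1650.13 RPM

1650.13 RPM


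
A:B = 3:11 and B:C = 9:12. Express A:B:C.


Match B: multiply A:B by 9 → 27:99
Multiply B:C by 11 → 99:132
Combined: 27:99:132
GCD = 3
= 9:33:44

9:33:44


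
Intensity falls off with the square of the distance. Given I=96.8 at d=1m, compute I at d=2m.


I₁d₁² = I₂d₂²
I₂ = I₁ × (d₁/d₂)²
= 96.8 × (1/2)²
= 96.8 × 1/4
= 96.8/4
= 24.2000

24.2000


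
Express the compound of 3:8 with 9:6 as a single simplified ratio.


Compound ratio = (3×9) : (8×6)
= 27:48
GCD = 3
= 9:16

9:16


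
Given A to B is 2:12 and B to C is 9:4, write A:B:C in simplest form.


Match B: multiply A:B by 9 → 18:108
Multiply B:C by 12 → 108:48
Combined: 18:108:48
GCD = 6
= 3:18:8

3:18:8


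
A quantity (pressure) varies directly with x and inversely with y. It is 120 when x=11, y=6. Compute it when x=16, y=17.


z = k·x/y
Solve for k using the known point: k = z·y/x = 120×6/11 = 720/11 ≈ 65.4545
Now evaluate at x=16, y=17:
z = k × 16 / 17 = (720 × 16) / (11 × 17) = 11520/187
≈ 61.6043

61.6043


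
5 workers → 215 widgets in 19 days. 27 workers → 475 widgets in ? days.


Days ∝ work / workers, so d₂ = d₁ × (m₁/m₂) × (w₂/w₁)
Workers factor (inverse): 5/27 ≈ 0.1852
Work factor (direct): 475/215 ≈ 2.2093
d₂ = 19 × 5/27 × 475/215 = (19 × 5 × 475) / (27 × 215) = 45125/5805
≈ 7.77 days

7.77 days


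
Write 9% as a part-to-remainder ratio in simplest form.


9% means 9 parts out of 100; remainder = 91
Part : remainder = 9:91
GCD = 1
= 9:91

9:91


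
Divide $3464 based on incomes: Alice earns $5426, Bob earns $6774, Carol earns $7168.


Total income = 5426 + 6774 + 7168 = $19368
Alice: $3464 × 5426/19368 = $970.45
Bob: $3464 × 6774/19368 = $1211.54
Carol: $3464 × 7168/19368 = $1282.01
= Alice: $970.45, Bob: $1211.54, Carol: $1282.01

Alice: $970.45, Bob: $1211.54, Carol: $1282.01


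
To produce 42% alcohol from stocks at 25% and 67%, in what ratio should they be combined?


Let x parts of 25% mix with y parts of 67%.
25x + 67y = 42(x + y)
25x + 67y = 42x + 42y
x(25 - 42) = y(42 - 67)
x/y = (67 - 42)/(42 - 25) = 25/17
Simplify: 25:17
= 25:17

25:17


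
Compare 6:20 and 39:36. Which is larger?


6/20 = 0.3000
39/36 = 1.0833
0.3000 < 1.0833, so 6:20 is less
= 39:36

39:36


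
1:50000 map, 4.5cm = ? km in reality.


Real distance = map distance × scale
= 4.5cm × 50000
= 225000 cm = 2250.0 m
= 2.250 km

2.250 km


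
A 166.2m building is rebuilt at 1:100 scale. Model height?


Model size = real / scale
= 166.2 / 100
= 1.6620 m

1.6620 m


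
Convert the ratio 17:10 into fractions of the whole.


Total parts = 17 + 10 = 27
First part: 17/27 = 17/27
Second part: 10/27 = 10/27
= 17/27 and 10/27

17/27 and 10/27


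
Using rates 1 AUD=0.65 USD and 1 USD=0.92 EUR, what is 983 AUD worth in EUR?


Step 1: 983 AUD × 0.65 = 638.95 USD
Step 2: 638.95 USD × 0.92 = 587.83 EUR
Implied rate AUD→EUR = 0.65 × 0.92 = 0.5980
= 587.83 EUR

587.83 EUR


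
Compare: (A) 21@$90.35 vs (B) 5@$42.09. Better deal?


Deal A: $90.35/21 = $4.3024/unit
Deal B: $42.09/5 = $8.4180/unit
A is cheaper per unit
= Deal A

Deal A


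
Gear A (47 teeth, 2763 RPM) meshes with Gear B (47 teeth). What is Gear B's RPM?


Gear ratio = 47:47 = 1:1
RPM_B = RPM_A × (teeth_A / teeth_B)
= 2763 × (47/47)
= 2763.0 RPM

2763.0 RPM


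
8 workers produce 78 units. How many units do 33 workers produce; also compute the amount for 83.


Direct proportion: y/x = constant
k = 78/8 = 9.7500
y at x=33: k × 33 = 78 × 33 / 8 = 2574/8 = 321.75
y at x=83: k × 83 = 78 × 83 / 8 = 6474/8 = 809.25
= 321.75 and 809.25

321.75 and 809.25


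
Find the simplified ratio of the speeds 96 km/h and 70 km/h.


Ratio = 96:70
GCD = 2
Simplified = 48:35
Time ratio (same distance) = 35:48
Speed ratio = 48:35

48:35


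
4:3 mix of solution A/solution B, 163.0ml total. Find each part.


Total parts = 4 + 3 = 7
solution A: 163.0 × 4/7 = 93.1ml
solution B: 163.0 × 3/7 = 69.9ml
= 93.1ml and 69.9ml

93.1ml and 69.9ml


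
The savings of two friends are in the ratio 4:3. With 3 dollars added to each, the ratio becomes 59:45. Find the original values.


Let A = 4k, B = 3k.
(4k + 3) / (3k + 3) = 59/45
Cross-multiply: 45(4k + 3) = 59(3k + 3)
180k + 135 = 177k + 177
180k - 177k = 177 - 135
3k = 42
k = 42/3 = 14
A = 4×14 = 56, B = 3×14 = 42
= A = 56, B = 42

A = 56, B = 42


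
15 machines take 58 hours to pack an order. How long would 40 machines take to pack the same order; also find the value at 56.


Inverse proportion: x × y = constant
k = 15 × 58 = 870
At x=40: k/40 = 21.75
At x=56: k/56 = 15.54
= 21.75 and 15.54

21.75 and 15.54


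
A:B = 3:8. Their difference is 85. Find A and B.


Let A = 3k, B = 8k.
8k - 3k = 85
5k = 85 → k = 85/5 = 17
A = 3×17 = 51, B = 8×17 = 136
= A = 51, B = 136

A = 51, B = 136


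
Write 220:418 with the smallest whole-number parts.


GCD(220, 418) = 22
220/22 : 418/22
= 10:19

10:19


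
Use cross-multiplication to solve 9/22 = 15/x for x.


Cross multiply: 9 × x = 22 × 15
9x = 330
x = 330 / 9
= 36.67

36.67


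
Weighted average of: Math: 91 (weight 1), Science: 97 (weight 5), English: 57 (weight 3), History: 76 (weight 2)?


Numerator = 91×1 + 97×5 + 57×3 + 76×2
= 91 + 485 + 171 + 152
= 899
Total weight = 11
Weighted avg = 899/11
= 81.73

81.73


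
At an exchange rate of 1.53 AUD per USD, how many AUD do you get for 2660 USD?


Amount × rate = 2660 × 1.53
= 4069.80 AUD

4069.80 AUD


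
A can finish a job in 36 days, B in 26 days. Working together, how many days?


Rate of A = 1/36 per day
Rate of B = 1/26 per day
Combined rate = 1/36 + 1/26 = 62/936 ≈ 0.0662 per day
Days = 1 / combined rate = 936/62
≈ 15.10 days

15.10 days


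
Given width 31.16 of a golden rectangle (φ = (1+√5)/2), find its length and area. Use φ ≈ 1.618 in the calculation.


φ = (1 + √5) / 2 ≈ 1.618
Length = width × φ = 31.16 × 1.618 = 50.41688
≈ 50.42
Area = width × length = 31.16 × 50.41688 = 1570.9899808 ≈ 1570.99
= Length: 50.42, Area: 1570.99

Length: 50.42, Area: 1570.99


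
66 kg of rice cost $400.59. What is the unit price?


Unit rate = total / quantity
= 400.59 / 66
= $6.07 per unit

$6.07 per unit


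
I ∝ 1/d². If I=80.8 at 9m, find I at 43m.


I₁d₁² = I₂d₂²
I₂ = I₁ × (d₁/d₂)²
= 80.8 × (9/43)²
= 80.8 × 81/1849
= 6544.8/1849
≈ 3.5396

3.5396


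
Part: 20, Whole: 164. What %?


Percentage = (part / whole) × 100
= (20 / 164) × 100
≈ 12.20%

12.20%


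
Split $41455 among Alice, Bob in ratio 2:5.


Total parts = 2 + 5 = 7
Alice: 41455 × 2/7 = 11844.29
Bob: 41455 × 5/7 = 29610.71
= Alice: $11844.29, Bob: $29610.71

Alice: $11844.29, Bob: $29610.71


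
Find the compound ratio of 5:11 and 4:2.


Compound ratio = (5×4) : (11×2)
= 20:22
GCD = 2
= 10:11

10:11


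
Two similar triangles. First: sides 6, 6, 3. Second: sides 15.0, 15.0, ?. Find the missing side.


Scale factor = 15.0/6 = 2.5
Missing side = 3 × 2.5
= 7.5

7.5


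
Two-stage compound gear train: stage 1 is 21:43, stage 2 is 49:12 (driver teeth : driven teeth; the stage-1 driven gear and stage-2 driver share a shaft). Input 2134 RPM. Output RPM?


Stage 1: RPM_B = RPM_A × t_A/t_B = 2134 × 21/43 = 44814/43 ≈ 1042.19
B and C share a shaft → RPM_C = RPM_B
Stage 2: RPM_D = RPM_C × t_C/t_D = RPM_A × (t_A×t_C)/(t_B×t_D)
Overall ratio = (21×49)/(43×12) = 1029/516
RPM_D = 2134 × 1029/516 = 2195886/516
≈ 4255.59 RPM

4255.59 RPM


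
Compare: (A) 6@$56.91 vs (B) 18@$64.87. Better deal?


Deal A: $56.91/6 = $9.4850/unit
Deal B: $64.87/18 = $3.6039/unit
B is cheaper per unit
= Deal B

Deal B


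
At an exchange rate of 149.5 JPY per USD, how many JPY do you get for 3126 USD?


Amount × rate = 3126 × 149.5
= 467337.00 JPY

467337.00 JPY


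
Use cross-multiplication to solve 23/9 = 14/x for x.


Cross multiply: 23 × x = 9 × 14
23x = 126
x = 126 / 23
= 5.48

5.48


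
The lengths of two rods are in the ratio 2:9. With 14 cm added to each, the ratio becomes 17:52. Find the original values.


Let A = 2k, B = 9k.
(2k + 14) / (9k + 14) = 17/52
Cross-multiply: 52(2k + 14) = 17(9k + 14)
104k + 728 = 153k + 238
104k - 153k = 238 - 728
-49k = -490
k = -490/-49 = 10
A = 2×10 = 20, B = 9×10 = 90
= A = 20, B = 90

A = 20, B = 90


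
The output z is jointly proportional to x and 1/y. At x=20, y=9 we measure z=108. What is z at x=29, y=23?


z = k·x/y
Solve for k using the known point: k = z·y/x = 108×9/20 = 972/20 = 48.6000
Now evaluate at x=29, y=23:
z = k × 29 / 23 = (972 × 29) / (20 × 23) = 28188/460
≈ 61.2783

61.2783


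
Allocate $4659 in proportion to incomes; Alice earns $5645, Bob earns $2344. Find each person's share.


Total income = 5645 + 2344 = $7989
Alice: $4659 × 5645/7989 = $3292.03
Bob: $4659 × 2344/7989 = $1366.97
= Alice: $3292.03, Bob: $1366.97

Alice: $3292.03, Bob: $1366.97


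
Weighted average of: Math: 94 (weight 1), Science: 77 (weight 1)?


Numerator = 94×1 + 77×1
= 94 + 77
= 171
Total weight = 2
Weighted avg = 171/2
= 85.50

85.50


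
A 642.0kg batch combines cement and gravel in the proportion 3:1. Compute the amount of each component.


Total parts = 3 + 1 = 4
cement: 642.0 × 3/4 = 481.5kg
gravel: 642.0 × 1/4 = 160.5kg
= 481.5kg and 160.5kg

481.5kg and 160.5kg


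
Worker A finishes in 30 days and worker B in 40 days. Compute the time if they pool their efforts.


Rate of A = 1/30 per day
Rate of B = 1/40 per day
Combined rate = 1/30 + 1/40 = 70/1200 ≈ 0.0583 per day
Days = 1 / combined rate = 1200/70
≈ 17.14 days

17.14 days


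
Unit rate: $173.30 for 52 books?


Unit rate = total / quantity
= 173.30 / 52
= $3.33 per unit

$3.33 per unit


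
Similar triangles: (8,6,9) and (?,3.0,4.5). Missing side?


Scale factor = 3.0/6 = 0.5
Missing side = 8 × 0.5
= 4.0

4.0


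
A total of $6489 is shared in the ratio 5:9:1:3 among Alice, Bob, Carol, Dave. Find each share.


Total parts = 5 + 9 + 1 + 3 = 18
Alice: 6489 × 5/18 = 1802.50
Bob: 6489 × 9/18 = 3244.50
Carol: 6489 × 1/18 = 360.50
Dave: 6489 × 3/18 = 1081.50
= Alice: $1802.50, Bob: $3244.50, Carol: $360.50, Dave: $1081.50

Alice: $1802.50, Bob: $3244.50, Carol: $360.50, Dave: $1081.50


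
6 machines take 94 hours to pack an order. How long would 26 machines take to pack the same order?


Inverse proportion: x × y = constant
k = 6 × 94 = 564
y₂ = k / 26 = 564 / 26
= 21.69

21.69


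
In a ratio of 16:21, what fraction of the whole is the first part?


Total parts = 16 + 21 = 37
First part: 16/37 = 16/37
= 16/37

16/37


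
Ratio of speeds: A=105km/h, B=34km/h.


Ratio = 105:34
GCD = 1
Simplified = 105:34
Time ratio (same distance) = 34:105
Speed ratio = 105:34

105:34


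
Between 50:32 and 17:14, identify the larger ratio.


50/32 = 1.5625
17/14 = 1.2143
1.5625 > 1.2143, so 50:32 is greater
= 50:32

50:32


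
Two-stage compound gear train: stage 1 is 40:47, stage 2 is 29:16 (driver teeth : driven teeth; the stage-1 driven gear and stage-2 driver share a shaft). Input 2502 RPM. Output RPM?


Stage 1: RPM_B = RPM_A × t_A/t_B = 2502 × 40/47 = 100080/47 ≈ 2129.36
B and C share a shaft → RPM_C = RPM_B
Stage 2: RPM_D = RPM_C × t_C/t_D = RPM_A × (t_A×t_C)/(t_B×t_D)
Overall ratio = (40×29)/(47×16) = 1160/752
RPM_D = 2502 × 1160/752 = 2902320/752
≈ 3859.47 RPM

3859.47 RPM


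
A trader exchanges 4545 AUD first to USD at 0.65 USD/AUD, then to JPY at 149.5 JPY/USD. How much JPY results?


Step 1: 4545 AUD × 0.65 = 2954.25 USD
Step 2: 2954.25 USD × 149.5 = 441660.38 JPY
Implied rate AUD→JPY = 0.65 × 149.5 = 97.1750
= 441660.38 JPY

441660.38 JPY


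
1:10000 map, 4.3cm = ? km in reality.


Real distance = map distance × scale
= 4.3cm × 10000
= 43000 cm = 430.0 m
= 0.430 km

0.430 km


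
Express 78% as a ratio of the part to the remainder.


78% means 78 parts out of 100; remainder = 22
Part : remainder = 78:22
GCD = 2
= 39:11

39:11
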